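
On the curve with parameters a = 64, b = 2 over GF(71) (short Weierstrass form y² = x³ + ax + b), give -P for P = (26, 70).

(26, 1)

-(26, 70) = (26, -70 mod 71) = (26, 1).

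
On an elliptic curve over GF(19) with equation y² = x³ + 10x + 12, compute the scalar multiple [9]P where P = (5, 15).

Double-and-add on 9 = (1001)₂. Start with P = (5, 15) for the leading 1-bit.
double: tangent at (5, 15): λ = (3·5² + 10)/(2·15) ≡ 9/11. 11⁻¹ ≡ 7 (mod 19), so λ ≡ 9·7 ≡ 6.
  x = λ² - 5 - 5 = 36 - 10 ≡ 7; y = λ·(5 - 7) - 15 ≡ 11. → (7, 11)
double: tangent at (7, 11): λ = (3·7² + 10)/(2·11) ≡ 5/3. 3⁻¹ ≡ 13 (mod 19), so λ ≡ 5·13 ≡ 8.
  x = λ² - 7 - 7 = 64 - 14 ≡ 12; y = λ·(7 - 12) - 11 ≡ 6. → (12, 6)
double: tangent at (12, 6): λ = (3·12² + 10)/(2·6) ≡ 5/12. 12⁻¹ ≡ 8 (mod 19) since 12·8 = 96 ≡ 1, so λ ≡ 5·8 ≡ 2.
  x = λ² - 12 - 12 = 4 - 24 ≡ 18; y = λ·(12 - 18) - 6 ≡ 1. → (18, 1)
add P: (18, 1) + (5, 15). λ = (15 - 1)/(5 - 18) ≡ 14/6 mod 19. 6⁻¹ ≡ 16 (mod 19), so λ ≡ 15.
  x = λ² - 18 - 5 = 225 - 23 ≡ 12; y = λ·(18 - 12) - 1 ≡ 13. → (12, 13)

(12, 13)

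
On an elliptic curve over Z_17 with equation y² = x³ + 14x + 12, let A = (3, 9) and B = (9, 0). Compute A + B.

(3, 9) + (9, 0). λ = (0 - 9)/(9 - 3) ≡ 8/6 mod 17. 6⁻¹ ≡ 3 (mod 17), so λ ≡ 7.
  x = λ² - 3 - 9 = 49 - 12 ≡ 3; y = λ·(3 - 3) - 9 ≡ 8. → (3, 8)

(3, 8)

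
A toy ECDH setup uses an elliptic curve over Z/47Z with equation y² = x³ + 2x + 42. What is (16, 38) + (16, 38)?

tangent at (16, 38): λ = (3·16² + 2)/(2·38) ≡ 18/29. 29⁻¹ ≡ 13 (mod 47) since 29·13 = 377 ≡ 1, so λ ≡ 18·13 ≡ 46.
  x = λ² - 16 - 16 = 2116 - 32 ≡ 16; y = λ·(16 - 16) - 38 ≡ 9. → (16, 9)

(16, 9)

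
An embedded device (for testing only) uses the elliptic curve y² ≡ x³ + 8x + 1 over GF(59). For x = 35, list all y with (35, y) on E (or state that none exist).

26, 33

x³ + 8x + 1 = 43156 ≡ 27 (mod 59).
Square roots of 27 mod 59: 26 and 33 (since 26² = 676 ≡ 27).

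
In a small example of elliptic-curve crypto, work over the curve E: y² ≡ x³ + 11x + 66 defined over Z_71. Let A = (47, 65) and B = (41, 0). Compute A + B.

(47, 65) + (41, 0). λ = (0 - 65)/(41 - 47) ≡ 6/65 mod 71. 65⁻¹ ≡ 59 (mod 71) since 65·59 = 3835 ≡ 1, so λ ≡ 70.
  x = λ² - 47 - 41 = 4900 - 88 ≡ 55; y = λ·(47 - 55) - 65 ≡ 14. → (55, 14)

(55, 14)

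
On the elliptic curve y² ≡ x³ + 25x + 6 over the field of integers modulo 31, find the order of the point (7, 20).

2P: tangent at (7, 20): λ = (3·7² + 25)/(2·20) ≡ 17/9. 9⁻¹ ≡ 7 (mod 31) since 9·7 = 63 ≡ 1, so λ ≡ 17·7 ≡ 26.
  x = λ² - 7 - 7 = 676 - 14 ≡ 11; y = λ·(7 - 11) - 20 ≡ 0. → (11, 0)
3P: (11, 0) + (7, 20). λ = (20 - 0)/(7 - 11) ≡ 20/27 mod 31. 27⁻¹ ≡ 23 (mod 31) since 27·23 = 621 ≡ 1, so λ ≡ 26.
  x = λ² - 11 - 7 = 676 - 18 ≡ 7; y = λ·(11 - 7) - 0 ≡ 11. → (7, 11)
4P: (7, 11) + (7, 20): same x and y₁ ≡ -y₂, so the sum is O.
4P = O, so the order is 4.

4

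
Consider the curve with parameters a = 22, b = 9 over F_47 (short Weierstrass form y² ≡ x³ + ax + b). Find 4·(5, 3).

(20, 41)

Write G = (5, 3).
Double-and-add on 4 = (100)₂. Start with G = (5, 3) for the leading 1-bit.
double: tangent at (5, 3): λ = (3·5² + 22)/(2·3) ≡ 3/6. 6⁻¹ ≡ 8 (mod 47), so λ ≡ 3·8 ≡ 24.
  x = λ² - 5 - 5 = 576 - 10 ≡ 2; y = λ·(5 - 2) - 3 ≡ 22. → (2, 22)
double: tangent at (2, 22): λ = (3·2² + 22)/(2·22) ≡ 34/44. 44⁻¹ ≡ 31 (mod 47) since 44·31 = 1364 ≡ 1, so λ ≡ 34·31 ≡ 20.
  x = λ² - 2 - 2 = 400 - 4 ≡ 20; y = λ·(2 - 20) - 22 ≡ 41. → (20, 41)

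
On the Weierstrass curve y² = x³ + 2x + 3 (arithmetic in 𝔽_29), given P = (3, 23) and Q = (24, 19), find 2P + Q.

(6, 12)

First 2P:
Repeated addition: build up to 2P.
2P: tangent at (3, 23): λ = (3·3² + 2)/(2·23) ≡ 0/17. 17⁻¹ ≡ 12 (mod 29), so λ ≡ 0·12 ≡ 0.
  x = λ² - 3 - 3 = 0 - 6 ≡ 23; y = λ·(3 - 23) - 23 ≡ 6. → (23, 6)
2P = (23, 6).
Finally 2P + Q:
(23, 6) + (24, 19). λ = (19 - 6)/(24 - 23) ≡ 13/1 mod 29. 1⁻¹ ≡ 1 (mod 29), so λ ≡ 13.
  x = λ² - 23 - 24 = 169 - 47 ≡ 6; y = λ·(23 - 6) - 6 ≡ 12. → (6, 12)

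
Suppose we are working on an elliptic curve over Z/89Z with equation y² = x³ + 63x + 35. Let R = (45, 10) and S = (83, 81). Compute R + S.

(45, 10) + (83, 81). λ = (81 - 10)/(83 - 45) ≡ 71/38 mod 89. 38⁻¹ ≡ 82 (mod 89), so λ ≡ 37.
  x = λ² - 45 - 83 = 1369 - 128 ≡ 84; y = λ·(45 - 84) - 10 ≡ 60. → (84, 60)

(84, 60)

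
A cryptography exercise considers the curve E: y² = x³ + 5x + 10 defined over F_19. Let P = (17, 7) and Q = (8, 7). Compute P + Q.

(13, 12)

(17, 7) + (8, 7). λ = (7 - 7)/(8 - 17) ≡ 0/10 mod 19. 10⁻¹ ≡ 2 (mod 19), so λ ≡ 0.
  x = λ² - 17 - 8 = 0 - 25 ≡ 13; y = λ·(17 - 13) - 7 ≡ 12. → (13, 12)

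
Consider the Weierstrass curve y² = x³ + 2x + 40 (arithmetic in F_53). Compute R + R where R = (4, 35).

(52, 14)

tangent at (4, 35): λ = (3·4² + 2)/(2·35) ≡ 50/17. 17⁻¹ ≡ 25 (mod 53), so λ ≡ 50·25 ≡ 31.
  x = λ² - 4 - 4 = 961 - 8 ≡ 52; y = λ·(4 - 52) - 35 ≡ 14. → (52, 14)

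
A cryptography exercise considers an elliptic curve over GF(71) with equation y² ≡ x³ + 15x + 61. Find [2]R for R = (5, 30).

(10, 69)

tangent at (5, 30): λ = (3·5² + 15)/(2·30) ≡ 19/60. 60⁻¹ ≡ 58 (mod 71) since 60·58 = 3480 ≡ 1, so λ ≡ 19·58 ≡ 37.
  x = λ² - 5 - 5 = 1369 - 10 ≡ 10; y = λ·(5 - 10) - 30 ≡ 69. → (10, 69)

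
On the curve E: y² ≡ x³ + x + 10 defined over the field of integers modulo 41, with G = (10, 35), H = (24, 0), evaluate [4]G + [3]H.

First 4G:
Double-and-add on 4 = (100)₂. Start with G = (10, 35) for the leading 1-bit.
double: tangent at (10, 35): λ = (3·10² + 1)/(2·35) ≡ 14/29. 29⁻¹ ≡ 17 (mod 41) since 29·17 = 493 ≡ 1, so λ ≡ 14·17 ≡ 33.
  x = λ² - 10 - 10 = 1089 - 20 ≡ 3; y = λ·(10 - 3) - 35 ≡ 32. → (3, 32)
double: tangent at (3, 32): λ = (3·3² + 1)/(2·32) ≡ 28/23. 23⁻¹ ≡ 25 (mod 41) since 23·25 = 575 ≡ 1, so λ ≡ 28·25 ≡ 3.
  x = λ² - 3 - 3 = 9 - 6 ≡ 3; y = λ·(3 - 3) - 32 ≡ 9. → (3, 9)
4G = (3, 9).
Next 3H:
Repeated addition: build up to 3H.
2H: (24, 0) + (24, 0): same x and y₁ ≡ -y₂, so the sum is O.
3H: O + (24, 0) = (24, 0) (identity).
3H = (24, 0).
Finally 4G + 3H:
(3, 9) + (24, 0). λ = (0 - 9)/(24 - 3) ≡ 32/21 mod 41. 21⁻¹ ≡ 2 (mod 41) since 21·2 = 42 ≡ 1, so λ ≡ 23.
  x = λ² - 3 - 24 = 529 - 27 ≡ 10; y = λ·(3 - 10) - 9 ≡ 35. → (10, 35)

(10, 35)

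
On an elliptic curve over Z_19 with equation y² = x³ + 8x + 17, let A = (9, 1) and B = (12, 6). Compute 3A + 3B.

First 3A:
Repeated addition: build up to 3A.
2A: tangent at (9, 1): λ = (3·9² + 8)/(2·1) ≡ 4/2. 2⁻¹ ≡ 10 (mod 19), so λ ≡ 4·10 ≡ 2.
  x = λ² - 9 - 9 = 4 - 18 ≡ 5; y = λ·(9 - 5) - 1 ≡ 7. → (5, 7)
3A: (5, 7) + (9, 1). λ = (1 - 7)/(9 - 5) ≡ 13/4 mod 19. 4⁻¹ ≡ 5 (mod 19) since 4·5 = 20 ≡ 1, so λ ≡ 8.
  x = λ² - 5 - 9 = 64 - 14 ≡ 12; y = λ·(5 - 12) - 7 ≡ 13. → (12, 13)
3A = (12, 13).
Next 3B:
Repeated addition: build up to 3B.
2B: tangent at (12, 6): λ = (3·12² + 8)/(2·6) ≡ 3/12. 12⁻¹ ≡ 8 (mod 19), so λ ≡ 3·8 ≡ 5.
  x = λ² - 12 - 12 = 25 - 24 ≡ 1; y = λ·(12 - 1) - 6 ≡ 11. → (1, 11)
3B: (1, 11) + (12, 6). λ = (6 - 11)/(12 - 1) ≡ 14/11 mod 19. 11⁻¹ ≡ 7 (mod 19), so λ ≡ 3.
  x = λ² - 1 - 12 = 9 - 13 ≡ 15; y = λ·(1 - 15) - 11 ≡ 4. → (15, 4)
3B = (15, 4).
Finally 3A + 3B:
(12, 13) + (15, 4). λ = (4 - 13)/(15 - 12) ≡ 10/3 mod 19. 3⁻¹ ≡ 13 (mod 19) since 3·13 = 39 ≡ 1, so λ ≡ 16.
  x = λ² - 12 - 15 = 256 - 27 ≡ 1; y = λ·(12 - 1) - 13 ≡ 11. → (1, 11)

(1, 11)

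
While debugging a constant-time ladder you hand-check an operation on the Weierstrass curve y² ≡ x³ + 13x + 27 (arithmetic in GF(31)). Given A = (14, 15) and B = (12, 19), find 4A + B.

(12, 19)

First 4A:
Double-and-add on 4 = (100)₂. Start with A = (14, 15) for the leading 1-bit.
double: tangent at (14, 15): λ = (3·14² + 13)/(2·15) ≡ 12/30. 30⁻¹ ≡ 30 (mod 31) since 30·30 = 900 ≡ 1, so λ ≡ 12·30 ≡ 19.
  x = λ² - 14 - 14 = 361 - 28 ≡ 23; y = λ·(14 - 23) - 15 ≡ 0. → (23, 0)
double: (23, 0) + (23, 0): same x and y₁ ≡ -y₂, so the sum is O.
4A = O.
Finally 4A + B:
O + (12, 19) = (12, 19) (identity).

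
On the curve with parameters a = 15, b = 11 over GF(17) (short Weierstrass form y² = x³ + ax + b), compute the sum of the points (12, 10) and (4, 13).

(12, 10) + (4, 13). λ = (13 - 10)/(4 - 12) ≡ 3/9 mod 17. 9⁻¹ ≡ 2 (mod 17), so λ ≡ 6.
  x = λ² - 12 - 4 = 36 - 16 ≡ 3; y = λ·(12 - 3) - 10 ≡ 10. → (3, 10)

(3, 10)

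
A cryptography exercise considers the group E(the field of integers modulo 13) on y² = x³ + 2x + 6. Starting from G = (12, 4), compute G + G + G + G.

Repeated addition: build up to 4G.
2G: tangent at (12, 4): λ = (3·12² + 2)/(2·4) ≡ 5/8. 8⁻¹ ≡ 5 (mod 13) since 8·5 = 40 ≡ 1, so λ ≡ 5·5 ≡ 12.
  x = λ² - 12 - 12 = 144 - 24 ≡ 3; y = λ·(12 - 3) - 4 ≡ 0. → (3, 0)
3G: (3, 0) + (12, 4). λ = (4 - 0)/(12 - 3) ≡ 4/9 mod 13. 9⁻¹ ≡ 3 (mod 13), so λ ≡ 12.
  x = λ² - 3 - 12 = 144 - 15 ≡ 12; y = λ·(3 - 12) - 0 ≡ 9. → (12, 9)
4G: (12, 9) + (12, 4): same x and y₁ ≡ -y₂, so the sum is 𝒪.

O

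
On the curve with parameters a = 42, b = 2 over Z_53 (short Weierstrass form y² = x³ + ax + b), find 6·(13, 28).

(3, 7)

Write P = (13, 28).
Double-and-add on 6 = (110)₂. Start with P = (13, 28) for the leading 1-bit.
double: tangent at (13, 28): λ = (3·13² + 42)/(2·28) ≡ 19/3. 3⁻¹ ≡ 18 (mod 53), so λ ≡ 19·18 ≡ 24.
  x = λ² - 13 - 13 = 576 - 26 ≡ 20; y = λ·(13 - 20) - 28 ≡ 16. → (20, 16)
add P: (20, 16) + (13, 28). λ = (28 - 16)/(13 - 20) ≡ 12/46 mod 53. 46⁻¹ ≡ 15 (mod 53), so λ ≡ 21.
  x = λ² - 20 - 13 = 441 - 33 ≡ 37; y = λ·(20 - 37) - 16 ≡ 51. → (37, 51)
double: tangent at (37, 51): λ = (3·37² + 42)/(2·51) ≡ 15/49. 49⁻¹ ≡ 13 (mod 53) since 49·13 = 637 ≡ 1, so λ ≡ 15·13 ≡ 36.
  x = λ² - 37 - 37 = 1296 - 74 ≡ 3; y = λ·(37 - 3) - 51 ≡ 7. → (3, 7)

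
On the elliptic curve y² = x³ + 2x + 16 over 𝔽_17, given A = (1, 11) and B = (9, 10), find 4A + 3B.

(0, 13)

First 4A:
Repeated addition: build up to 4A.
2A: tangent at (1, 11): λ = (3·1² + 2)/(2·11) ≡ 5/5. 5⁻¹ ≡ 7 (mod 17), so λ ≡ 5·7 ≡ 1.
  x = λ² - 1 - 1 = 1 - 2 ≡ 16; y = λ·(1 - 16) - 11 ≡ 8. → (16, 8)
3A: (16, 8) + (1, 11). λ = (11 - 8)/(1 - 16) ≡ 3/2 mod 17. 2⁻¹ ≡ 9 (mod 17) since 2·9 = 18 ≡ 1, so λ ≡ 10.
  x = λ² - 16 - 1 = 100 - 17 ≡ 15; y = λ·(16 - 15) - 8 ≡ 2. → (15, 2)
4A: (15, 2) + (1, 11). λ = (11 - 2)/(1 - 15) ≡ 9/3 mod 17. 3⁻¹ ≡ 6 (mod 17), so λ ≡ 3.
  x = λ² - 15 - 1 = 9 - 16 ≡ 10; y = λ·(15 - 10) - 2 ≡ 13. → (10, 13)
4A = (10, 13).
Next 3B:
Repeated addition: build up to 3B.
2B: tangent at (9, 10): λ = (3·9² + 2)/(2·10) ≡ 7/3. 3⁻¹ ≡ 6 (mod 17) since 3·6 = 18 ≡ 1, so λ ≡ 7·6 ≡ 8.
  x = λ² - 9 - 9 = 64 - 18 ≡ 12; y = λ·(9 - 12) - 10 ≡ 0. → (12, 0)
3B: (12, 0) + (9, 10). λ = (10 - 0)/(9 - 12) ≡ 10/14 mod 17. 14⁻¹ ≡ 11 (mod 17) since 14·11 = 154 ≡ 1, so λ ≡ 8.
  x = λ² - 12 - 9 = 64 - 21 ≡ 9; y = λ·(12 - 9) - 0 ≡ 7. → (9, 7)
3B = (9, 7).
Finally 4A + 3B:
(10, 13) + (9, 7). λ = (7 - 13)/(9 - 10) ≡ 11/16 mod 17. 16⁻¹ ≡ 16 (mod 17), so λ ≡ 6.
  x = λ² - 10 - 9 = 36 - 19 ≡ 0; y = λ·(10 - 0) - 13 ≡ 13. → (0, 13)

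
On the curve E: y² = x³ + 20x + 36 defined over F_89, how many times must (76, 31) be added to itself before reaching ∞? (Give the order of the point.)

2P: tangent at (76, 31): λ = (3·76² + 20)/(2·31) ≡ 82/62. 62⁻¹ ≡ 56 (mod 89) since 62·56 = 3472 ≡ 1, so λ ≡ 82·56 ≡ 53.
  x = λ² - 76 - 76 = 2809 - 152 ≡ 76; y = λ·(76 - 76) - 31 ≡ 58. → (76, 58)
3P: (76, 58) + (76, 31): same x and y₁ ≡ -y₂, so the sum is ∞.
3P = ∞, so the order is 3.

3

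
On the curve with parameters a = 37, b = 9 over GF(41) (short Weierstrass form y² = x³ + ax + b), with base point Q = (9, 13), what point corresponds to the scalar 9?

Double-and-add on 9 = (1001)₂. Start with Q = (9, 13) for the leading 1-bit.
double: tangent at (9, 13): λ = (3·9² + 37)/(2·13) ≡ 34/26. 26⁻¹ ≡ 30 (mod 41) since 26·30 = 780 ≡ 1, so λ ≡ 34·30 ≡ 36.
  x = λ² - 9 - 9 = 1296 - 18 ≡ 7; y = λ·(9 - 7) - 13 ≡ 18. → (7, 18)
double: tangent at (7, 18): λ = (3·7² + 37)/(2·18) ≡ 20/36. 36⁻¹ ≡ 8 (mod 41) since 36·8 = 288 ≡ 1, so λ ≡ 20·8 ≡ 37.
  x = λ² - 7 - 7 = 1369 - 14 ≡ 2; y = λ·(7 - 2) - 18 ≡ 3. → (2, 3)
double: tangent at (2, 3): λ = (3·2² + 37)/(2·3) ≡ 8/6. 6⁻¹ ≡ 7 (mod 41) since 6·7 = 42 ≡ 1, so λ ≡ 8·7 ≡ 15.
  x = λ² - 2 - 2 = 225 - 4 ≡ 16; y = λ·(2 - 16) - 3 ≡ 33. → (16, 33)
add Q: (16, 33) + (9, 13). λ = (13 - 33)/(9 - 16) ≡ 21/34 mod 41. 34⁻¹ ≡ 35 (mod 41) since 34·35 = 1190 ≡ 1, so λ ≡ 38.
  x = λ² - 16 - 9 = 1444 - 25 ≡ 25; y = λ·(16 - 25) - 33 ≡ 35. → (25, 35)

(25, 35)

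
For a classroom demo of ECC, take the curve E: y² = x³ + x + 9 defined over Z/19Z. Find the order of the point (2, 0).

2

2P: (2, 0) + (2, 0): same x and y₁ ≡ -y₂, so the sum is the point at infinity.
2P = the point at infinity, so the order is 2.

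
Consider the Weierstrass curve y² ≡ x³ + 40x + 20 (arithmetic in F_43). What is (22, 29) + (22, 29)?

tangent at (22, 29): λ = (3·22² + 40)/(2·29) ≡ 30/15. 15⁻¹ ≡ 23 (mod 43), so λ ≡ 30·23 ≡ 2.
  x = λ² - 22 - 22 = 4 - 44 ≡ 3; y = λ·(22 - 3) - 29 ≡ 9. → (3, 9)

(3, 9)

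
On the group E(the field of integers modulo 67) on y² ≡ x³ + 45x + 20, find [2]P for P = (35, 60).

tangent at (35, 60): λ = (3·35² + 45)/(2·60) ≡ 35/53. 53⁻¹ ≡ 43 (mod 67), so λ ≡ 35·43 ≡ 31.
  x = λ² - 35 - 35 = 961 - 70 ≡ 20; y = λ·(35 - 20) - 60 ≡ 3. → (20, 3)

(20, 3)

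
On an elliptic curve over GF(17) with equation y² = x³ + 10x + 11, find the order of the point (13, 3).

2P: tangent at (13, 3): λ = (3·13² + 10)/(2·3) ≡ 7/6. 6⁻¹ ≡ 3 (mod 17), so λ ≡ 7·3 ≡ 4.
  x = λ² - 13 - 13 = 16 - 26 ≡ 7; y = λ·(13 - 7) - 3 ≡ 4. → (7, 4)
3P: (7, 4) + (13, 3). λ = (3 - 4)/(13 - 7) ≡ 16/6 mod 17. 6⁻¹ ≡ 3 (mod 17), so λ ≡ 14.
  x = λ² - 7 - 13 = 196 - 20 ≡ 6; y = λ·(7 - 6) - 4 ≡ 10. → (6, 10)
4P: (6, 10) + (13, 3). λ = (3 - 10)/(13 - 6) ≡ 10/7 mod 17. 7⁻¹ ≡ 5 (mod 17), so λ ≡ 16.
  x = λ² - 6 - 13 = 256 - 19 ≡ 16; y = λ·(6 - 16) - 10 ≡ 0. → (16, 0)
5P: (16, 0) + (13, 3). λ = (3 - 0)/(13 - 16) ≡ 3/14 mod 17. 14⁻¹ ≡ 11 (mod 17) since 14·11 = 154 ≡ 1, so λ ≡ 16.
  x = λ² - 16 - 13 = 256 - 29 ≡ 6; y = λ·(16 - 6) - 0 ≡ 7. → (6, 7)
6P: (6, 7) + (13, 3). λ = (3 - 7)/(13 - 6) ≡ 13/7 mod 17. 7⁻¹ ≡ 5 (mod 17) since 7·5 = 35 ≡ 1, so λ ≡ 14.
  x = λ² - 6 - 13 = 196 - 19 ≡ 7; y = λ·(6 - 7) - 7 ≡ 13. → (7, 13)
7P: (7, 13) + (13, 3). λ = (3 - 13)/(13 - 7) ≡ 7/6 mod 17. 6⁻¹ ≡ 3 (mod 17) since 6·3 = 18 ≡ 1, so λ ≡ 4.
  x = λ² - 7 - 13 = 16 - 20 ≡ 13; y = λ·(7 - 13) - 13 ≡ 14. → (13, 14)
8P: (13, 14) + (13, 3): same x and y₁ ≡ -y₂, so the sum is ∞.
8P = ∞, so the order is 8.

8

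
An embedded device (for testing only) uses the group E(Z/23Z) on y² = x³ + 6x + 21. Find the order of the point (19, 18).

9

2P: tangent at (19, 18): λ = (3·19² + 6)/(2·18) ≡ 8/13. 13⁻¹ ≡ 16 (mod 23), so λ ≡ 8·16 ≡ 13.
  x = λ² - 19 - 19 = 169 - 38 ≡ 16; y = λ·(19 - 16) - 18 ≡ 21. → (16, 21)
3P: (16, 21) + (19, 18). λ = (18 - 21)/(19 - 16) ≡ 20/3 mod 23. 3⁻¹ ≡ 8 (mod 23) since 3·8 = 24 ≡ 1, so λ ≡ 22.
  x = λ² - 16 - 19 = 484 - 35 ≡ 12; y = λ·(16 - 12) - 21 ≡ 21. → (12, 21)
4P: (12, 21) + (19, 18). λ = (18 - 21)/(19 - 12) ≡ 20/7 mod 23. 7⁻¹ ≡ 10 (mod 23) since 7·10 = 70 ≡ 1, so λ ≡ 16.
  x = λ² - 12 - 19 = 256 - 31 ≡ 18; y = λ·(12 - 18) - 21 ≡ 21. → (18, 21)
5P: (18, 21) + (19, 18). λ = (18 - 21)/(19 - 18) ≡ 20/1 mod 23. 1⁻¹ ≡ 1 (mod 23), so λ ≡ 20.
  x = λ² - 18 - 19 = 400 - 37 ≡ 18; y = λ·(18 - 18) - 21 ≡ 2. → (18, 2)
6P: (18, 2) + (19, 18). λ = (18 - 2)/(19 - 18) ≡ 16/1 mod 23. 1⁻¹ ≡ 1 (mod 23), so λ ≡ 16.
  x = λ² - 18 - 19 = 256 - 37 ≡ 12; y = λ·(18 - 12) - 2 ≡ 2. → (12, 2)
7P: (12, 2) + (19, 18). λ = (18 - 2)/(19 - 12) ≡ 16/7 mod 23. 7⁻¹ ≡ 10 (mod 23), so λ ≡ 22.
  x = λ² - 12 - 19 = 484 - 31 ≡ 16; y = λ·(12 - 16) - 2 ≡ 2. → (16, 2)
8P: (16, 2) + (19, 18). λ = (18 - 2)/(19 - 16) ≡ 16/3 mod 23. 3⁻¹ ≡ 8 (mod 23), so λ ≡ 13.
  x = λ² - 16 - 19 = 169 - 35 ≡ 19; y = λ·(16 - 19) - 2 ≡ 5. → (19, 5)
9P: (19, 5) + (19, 18): same x and y₁ ≡ -y₂, so the sum is O.
9P = O, so the order is 9.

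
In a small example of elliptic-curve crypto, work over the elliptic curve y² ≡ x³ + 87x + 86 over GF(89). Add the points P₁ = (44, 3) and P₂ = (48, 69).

(69, 74)

(44, 3) + (48, 69). λ = (69 - 3)/(48 - 44) ≡ 66/4 mod 89. 4⁻¹ ≡ 67 (mod 89) since 4·67 = 268 ≡ 1, so λ ≡ 61.
  x = λ² - 44 - 48 = 3721 - 92 ≡ 69; y = λ·(44 - 69) - 3 ≡ 74. → (69, 74)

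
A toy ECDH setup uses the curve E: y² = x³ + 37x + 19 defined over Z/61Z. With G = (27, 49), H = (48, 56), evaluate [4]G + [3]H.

First 4G:
Double-and-add on 4 = (100)₂. Start with G = (27, 49) for the leading 1-bit.
double: tangent at (27, 49): λ = (3·27² + 37)/(2·49) ≡ 28/37. 37⁻¹ ≡ 33 (mod 61) since 37·33 = 1221 ≡ 1, so λ ≡ 28·33 ≡ 9.
  x = λ² - 27 - 27 = 81 - 54 ≡ 27; y = λ·(27 - 27) - 49 ≡ 12. → (27, 12)
double: tangent at (27, 12): λ = (3·27² + 37)/(2·12) ≡ 28/24. 24⁻¹ ≡ 28 (mod 61), so λ ≡ 28·28 ≡ 52.
  x = λ² - 27 - 27 = 2704 - 54 ≡ 27; y = λ·(27 - 27) - 12 ≡ 49. → (27, 49)
4G = (27, 49).
Next 3H:
Repeated addition: build up to 3H.
2H: tangent at (48, 56): λ = (3·48² + 37)/(2·56) ≡ 56/51. 51⁻¹ ≡ 6 (mod 61), so λ ≡ 56·6 ≡ 31.
  x = λ² - 48 - 48 = 961 - 96 ≡ 11; y = λ·(48 - 11) - 56 ≡ 54. → (11, 54)
3H: (11, 54) + (48, 56). λ = (56 - 54)/(48 - 11) ≡ 2/37 mod 61. 37⁻¹ ≡ 33 (mod 61) since 37·33 = 1221 ≡ 1, so λ ≡ 5.
  x = λ² - 11 - 48 = 25 - 59 ≡ 27; y = λ·(11 - 27) - 54 ≡ 49. → (27, 49)
3H = (27, 49).
Finally 4G + 3H:
tangent at (27, 49): λ = (3·27² + 37)/(2·49) ≡ 28/37. 37⁻¹ ≡ 33 (mod 61) since 37·33 = 1221 ≡ 1, so λ ≡ 28·33 ≡ 9.
  x = λ² - 27 - 27 = 81 - 54 ≡ 27; y = λ·(27 - 27) - 49 ≡ 12. → (27, 12)

(27, 12)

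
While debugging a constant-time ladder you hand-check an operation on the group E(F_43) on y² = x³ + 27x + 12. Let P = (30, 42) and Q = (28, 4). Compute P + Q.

(30, 42) + (28, 4). λ = (4 - 42)/(28 - 30) ≡ 5/41 mod 43. 41⁻¹ ≡ 21 (mod 43), so λ ≡ 19.
  x = λ² - 30 - 28 = 361 - 58 ≡ 2; y = λ·(30 - 2) - 42 ≡ 17. → (2, 17)

(2, 17)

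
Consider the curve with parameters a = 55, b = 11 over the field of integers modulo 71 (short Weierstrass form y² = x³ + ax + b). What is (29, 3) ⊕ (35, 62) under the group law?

(29, 3) + (35, 62). λ = (62 - 3)/(35 - 29) ≡ 59/6 mod 71. 6⁻¹ ≡ 12 (mod 71) since 6·12 = 72 ≡ 1, so λ ≡ 69.
  x = λ² - 29 - 35 = 4761 - 64 ≡ 11; y = λ·(29 - 11) - 3 ≡ 32. → (11, 32)

(11, 32)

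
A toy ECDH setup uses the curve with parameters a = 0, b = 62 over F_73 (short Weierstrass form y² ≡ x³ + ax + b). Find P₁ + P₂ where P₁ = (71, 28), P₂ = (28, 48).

(15, 58)

(71, 28) + (28, 48). λ = (48 - 28)/(28 - 71) ≡ 20/30 mod 73. 30⁻¹ ≡ 56 (mod 73), so λ ≡ 25.
  x = λ² - 71 - 28 = 625 - 99 ≡ 15; y = λ·(71 - 15) - 28 ≡ 58. → (15, 58)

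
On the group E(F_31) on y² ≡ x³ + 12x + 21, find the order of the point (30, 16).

8

2P: tangent at (30, 16): λ = (3·30² + 12)/(2·16) ≡ 15/1. 1⁻¹ ≡ 1 (mod 31) since 1·1 = 1 ≡ 1, so λ ≡ 15·1 ≡ 15.
  x = λ² - 30 - 30 = 225 - 60 ≡ 10; y = λ·(30 - 10) - 16 ≡ 5. → (10, 5)
3P: (10, 5) + (30, 16). λ = (16 - 5)/(30 - 10) ≡ 11/20 mod 31. 20⁻¹ ≡ 14 (mod 31) since 20·14 = 280 ≡ 1, so λ ≡ 30.
  x = λ² - 10 - 30 = 900 - 40 ≡ 23; y = λ·(10 - 23) - 5 ≡ 8. → (23, 8)
4P: (23, 8) + (30, 16). λ = (16 - 8)/(30 - 23) ≡ 8/7 mod 31. 7⁻¹ ≡ 9 (mod 31), so λ ≡ 10.
  x = λ² - 23 - 30 = 100 - 53 ≡ 16; y = λ·(23 - 16) - 8 ≡ 0. → (16, 0)
5P: (16, 0) + (30, 16). λ = (16 - 0)/(30 - 16) ≡ 16/14 mod 31. 14⁻¹ ≡ 20 (mod 31) since 14·20 = 280 ≡ 1, so λ ≡ 10.
  x = λ² - 16 - 30 = 100 - 46 ≡ 23; y = λ·(16 - 23) - 0 ≡ 23. → (23, 23)
6P: (23, 23) + (30, 16). λ = (16 - 23)/(30 - 23) ≡ 24/7 mod 31. 7⁻¹ ≡ 9 (mod 31), so λ ≡ 30.
  x = λ² - 23 - 30 = 900 - 53 ≡ 10; y = λ·(23 - 10) - 23 ≡ 26. → (10, 26)
7P: (10, 26) + (30, 16). λ = (16 - 26)/(30 - 10) ≡ 21/20 mod 31. 20⁻¹ ≡ 14 (mod 31), so λ ≡ 15.
  x = λ² - 10 - 30 = 225 - 40 ≡ 30; y = λ·(10 - 30) - 26 ≡ 15. → (30, 15)
8P: (30, 15) + (30, 16): same x and y₁ ≡ -y₂, so the sum is O.
8P = O, so the order is 8.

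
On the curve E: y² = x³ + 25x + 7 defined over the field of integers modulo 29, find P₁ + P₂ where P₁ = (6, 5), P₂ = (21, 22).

(27, 6)

(6, 5) + (21, 22). λ = (22 - 5)/(21 - 6) ≡ 17/15 mod 29. 15⁻¹ ≡ 2 (mod 29) since 15·2 = 30 ≡ 1, so λ ≡ 5.
  x = λ² - 6 - 21 = 25 - 27 ≡ 27; y = λ·(6 - 27) - 5 ≡ 6. → (27, 6)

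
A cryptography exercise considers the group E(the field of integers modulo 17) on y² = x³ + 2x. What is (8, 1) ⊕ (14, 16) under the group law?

(14, 1)

(8, 1) + (14, 16). λ = (16 - 1)/(14 - 8) ≡ 15/6 mod 17. 6⁻¹ ≡ 3 (mod 17) since 6·3 = 18 ≡ 1, so λ ≡ 11.
  x = λ² - 8 - 14 = 121 - 22 ≡ 14; y = λ·(8 - 14) - 1 ≡ 1. → (14, 1)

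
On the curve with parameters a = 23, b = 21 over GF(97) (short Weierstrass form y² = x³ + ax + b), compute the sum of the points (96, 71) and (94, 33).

(74, 56)

(96, 71) + (94, 33). λ = (33 - 71)/(94 - 96) ≡ 59/95 mod 97. 95⁻¹ ≡ 48 (mod 97) since 95·48 = 4560 ≡ 1, so λ ≡ 19.
  x = λ² - 96 - 94 = 361 - 190 ≡ 74; y = λ·(96 - 74) - 71 ≡ 56. → (74, 56)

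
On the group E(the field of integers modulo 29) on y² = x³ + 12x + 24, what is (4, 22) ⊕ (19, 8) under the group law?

(7, 4)

(4, 22) + (19, 8). λ = (8 - 22)/(19 - 4) ≡ 15/15 mod 29. 15⁻¹ ≡ 2 (mod 29), so λ ≡ 1.
  x = λ² - 4 - 19 = 1 - 23 ≡ 7; y = λ·(4 - 7) - 22 ≡ 4. → (7, 4)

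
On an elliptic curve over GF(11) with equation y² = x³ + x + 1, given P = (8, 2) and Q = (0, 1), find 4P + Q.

First 4P:
Repeated addition: build up to 4P.
2P: tangent at (8, 2): λ = (3·8² + 1)/(2·2) ≡ 6/4. 4⁻¹ ≡ 3 (mod 11), so λ ≡ 6·3 ≡ 7.
  x = λ² - 8 - 8 = 49 - 16 ≡ 0; y = λ·(8 - 0) - 2 ≡ 10. → (0, 10)
3P: (0, 10) + (8, 2). λ = (2 - 10)/(8 - 0) ≡ 3/8 mod 11. 8⁻¹ ≡ 7 (mod 11) since 8·7 = 56 ≡ 1, so λ ≡ 10.
  x = λ² - 0 - 8 = 100 - 8 ≡ 4; y = λ·(0 - 4) - 10 ≡ 5. → (4, 5)
4P: (4, 5) + (8, 2). λ = (2 - 5)/(8 - 4) ≡ 8/4 mod 11. 4⁻¹ ≡ 3 (mod 11) since 4·3 = 12 ≡ 1, so λ ≡ 2.
  x = λ² - 4 - 8 = 4 - 12 ≡ 3; y = λ·(4 - 3) - 5 ≡ 8. → (3, 8)
4P = (3, 8).
Finally 4P + Q:
(3, 8) + (0, 1). λ = (1 - 8)/(0 - 3) ≡ 4/8 mod 11. 8⁻¹ ≡ 7 (mod 11), so λ ≡ 6.
  x = λ² - 3 - 0 = 36 - 3 ≡ 0; y = λ·(3 - 0) - 8 ≡ 10. → (0, 10)

(0, 10)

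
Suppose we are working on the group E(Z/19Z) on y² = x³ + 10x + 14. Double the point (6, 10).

(4, 17)

tangent at (6, 10): λ = (3·6² + 10)/(2·10) ≡ 4/1. 1⁻¹ ≡ 1 (mod 19) since 1·1 = 1 ≡ 1, so λ ≡ 4·1 ≡ 4.
  x = λ² - 6 - 6 = 16 - 12 ≡ 4; y = λ·(6 - 4) - 10 ≡ 17. → (4, 17)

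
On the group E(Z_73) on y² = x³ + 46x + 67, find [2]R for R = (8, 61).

(21, 1)

tangent at (8, 61): λ = (3·8² + 46)/(2·61) ≡ 19/49. 49⁻¹ ≡ 3 (mod 73), so λ ≡ 19·3 ≡ 57.
  x = λ² - 8 - 8 = 3249 - 16 ≡ 21; y = λ·(8 - 21) - 61 ≡ 1. → (21, 1)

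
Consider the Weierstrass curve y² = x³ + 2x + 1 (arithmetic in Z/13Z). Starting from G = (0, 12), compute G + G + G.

(8, 3)

Repeated addition: build up to 3G.
2G: tangent at (0, 12): λ = (3·0² + 2)/(2·12) ≡ 2/11. 11⁻¹ ≡ 6 (mod 13) since 11·6 = 66 ≡ 1, so λ ≡ 2·6 ≡ 12.
  x = λ² - 0 - 0 = 144 - 0 ≡ 1; y = λ·(0 - 1) - 12 ≡ 2. → (1, 2)
3G: (1, 2) + (0, 12). λ = (12 - 2)/(0 - 1) ≡ 10/12 mod 13. 12⁻¹ ≡ 12 (mod 13) since 12·12 = 144 ≡ 1, so λ ≡ 3.
  x = λ² - 1 - 0 = 9 - 1 ≡ 8; y = λ·(1 - 8) - 2 ≡ 3. → (8, 3)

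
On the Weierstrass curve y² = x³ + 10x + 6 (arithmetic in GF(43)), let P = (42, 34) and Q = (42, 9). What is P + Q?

O

The two points share x = 42 and their y-coordinates satisfy 34 + 9 ≡ 0 (mod 43), so they are inverses. Their sum is ∞.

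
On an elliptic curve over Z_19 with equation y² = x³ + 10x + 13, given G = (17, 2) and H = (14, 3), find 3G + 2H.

(15, 17)

First 3G:
Repeated addition: build up to 3G.
2G: tangent at (17, 2): λ = (3·17² + 10)/(2·2) ≡ 3/4. 4⁻¹ ≡ 5 (mod 19) since 4·5 = 20 ≡ 1, so λ ≡ 3·5 ≡ 15.
  x = λ² - 17 - 17 = 225 - 34 ≡ 1; y = λ·(17 - 1) - 2 ≡ 10. → (1, 10)
3G: (1, 10) + (17, 2). λ = (2 - 10)/(17 - 1) ≡ 11/16 mod 19. 16⁻¹ ≡ 6 (mod 19), so λ ≡ 9.
  x = λ² - 1 - 17 = 81 - 18 ≡ 6; y = λ·(1 - 6) - 10 ≡ 2. → (6, 2)
3G = (6, 2).
Next 2H:
Repeated addition: build up to 2H.
2H: tangent at (14, 3): λ = (3·14² + 10)/(2·3) ≡ 9/6. 6⁻¹ ≡ 16 (mod 19) since 6·16 = 96 ≡ 1, so λ ≡ 9·16 ≡ 11.
  x = λ² - 14 - 14 = 121 - 28 ≡ 17; y = λ·(14 - 17) - 3 ≡ 2. → (17, 2)
2H = (17, 2).
Finally 3G + 2H:
(6, 2) + (17, 2). λ = (2 - 2)/(17 - 6) ≡ 0/11 mod 19. 11⁻¹ ≡ 7 (mod 19), so λ ≡ 0.
  x = λ² - 6 - 17 = 0 - 23 ≡ 15; y = λ·(6 - 15) - 2 ≡ 17. → (15, 17)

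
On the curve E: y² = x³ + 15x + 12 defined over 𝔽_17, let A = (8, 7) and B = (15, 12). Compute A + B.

(8, 7) + (15, 12). λ = (12 - 7)/(15 - 8) ≡ 5/7 mod 17. 7⁻¹ ≡ 5 (mod 17), so λ ≡ 8.
  x = λ² - 8 - 15 = 64 - 23 ≡ 7; y = λ·(8 - 7) - 7 ≡ 1. → (7, 1)

(7, 1)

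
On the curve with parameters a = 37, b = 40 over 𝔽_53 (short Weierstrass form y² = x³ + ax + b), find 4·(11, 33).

Write Q = (11, 33).
Double-and-add on 4 = (100)₂. Start with Q = (11, 33) for the leading 1-bit.
double: tangent at (11, 33): λ = (3·11² + 37)/(2·33) ≡ 29/13. 13⁻¹ ≡ 49 (mod 53), so λ ≡ 29·49 ≡ 43.
  x = λ² - 11 - 11 = 1849 - 22 ≡ 25; y = λ·(11 - 25) - 33 ≡ 1. → (25, 1)
double: tangent at (25, 1): λ = (3·25² + 37)/(2·1) ≡ 4/2. 2⁻¹ ≡ 27 (mod 53), so λ ≡ 4·27 ≡ 2.
  x = λ² - 25 - 25 = 4 - 50 ≡ 7; y = λ·(25 - 7) - 1 ≡ 35. → (7, 35)

(7, 35)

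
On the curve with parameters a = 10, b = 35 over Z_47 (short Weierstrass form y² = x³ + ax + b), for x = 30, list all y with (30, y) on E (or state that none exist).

13, 34

x³ + 10x + 35 = 27335 ≡ 28 (mod 47).
Square roots of 28 mod 47: 13 and 34 (since 13² = 169 ≡ 28).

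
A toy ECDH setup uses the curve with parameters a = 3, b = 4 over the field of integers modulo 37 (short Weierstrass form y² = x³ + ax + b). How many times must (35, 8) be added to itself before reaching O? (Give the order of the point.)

7

2P: tangent at (35, 8): λ = (3·35² + 3)/(2·8) ≡ 15/16. 16⁻¹ ≡ 7 (mod 37) since 16·7 = 112 ≡ 1, so λ ≡ 15·7 ≡ 31.
  x = λ² - 35 - 35 = 961 - 70 ≡ 3; y = λ·(35 - 3) - 8 ≡ 22. → (3, 22)
3P: (3, 22) + (35, 8). λ = (8 - 22)/(35 - 3) ≡ 23/32 mod 37. 32⁻¹ ≡ 22 (mod 37) since 32·22 = 704 ≡ 1, so λ ≡ 25.
  x = λ² - 3 - 35 = 625 - 38 ≡ 32; y = λ·(3 - 32) - 22 ≡ 30. → (32, 30)
4P: (32, 30) + (35, 8). λ = (8 - 30)/(35 - 32) ≡ 15/3 mod 37. 3⁻¹ ≡ 25 (mod 37) since 3·25 = 75 ≡ 1, so λ ≡ 5.
  x = λ² - 32 - 35 = 25 - 67 ≡ 32; y = λ·(32 - 32) - 30 ≡ 7. → (32, 7)
5P: (32, 7) + (35, 8). λ = (8 - 7)/(35 - 32) ≡ 1/3 mod 37. 3⁻¹ ≡ 25 (mod 37), so λ ≡ 25.
  x = λ² - 32 - 35 = 625 - 67 ≡ 3; y = λ·(32 - 3) - 7 ≡ 15. → (3, 15)
6P: (3, 15) + (35, 8). λ = (8 - 15)/(35 - 3) ≡ 30/32 mod 37. 32⁻¹ ≡ 22 (mod 37), so λ ≡ 31.
  x = λ² - 3 - 35 = 961 - 38 ≡ 35; y = λ·(3 - 35) - 15 ≡ 29. → (35, 29)
7P: (35, 29) + (35, 8): same x and y₁ ≡ -y₂, so the sum is O.
7P = O, so the order is 7.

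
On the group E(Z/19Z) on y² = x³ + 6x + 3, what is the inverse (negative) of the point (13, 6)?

(13, 13)

-(13, 6) = (13, -6 mod 19) = (13, 13).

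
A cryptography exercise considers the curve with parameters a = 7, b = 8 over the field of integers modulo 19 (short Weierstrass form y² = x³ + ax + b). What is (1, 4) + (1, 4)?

tangent at (1, 4): λ = (3·1² + 7)/(2·4) ≡ 10/8. 8⁻¹ ≡ 12 (mod 19) since 8·12 = 96 ≡ 1, so λ ≡ 10·12 ≡ 6.
  x = λ² - 1 - 1 = 36 - 2 ≡ 15; y = λ·(1 - 15) - 4 ≡ 7. → (15, 7)

(15, 7)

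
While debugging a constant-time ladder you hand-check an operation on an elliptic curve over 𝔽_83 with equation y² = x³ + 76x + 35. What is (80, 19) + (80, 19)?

(81, 46)

tangent at (80, 19): λ = (3·80² + 76)/(2·19) ≡ 20/38. 38⁻¹ ≡ 59 (mod 83), so λ ≡ 20·59 ≡ 18.
  x = λ² - 80 - 80 = 324 - 160 ≡ 81; y = λ·(80 - 81) - 19 ≡ 46. → (81, 46)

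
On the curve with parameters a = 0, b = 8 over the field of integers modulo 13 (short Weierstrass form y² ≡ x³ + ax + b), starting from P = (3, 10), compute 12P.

O

Double-and-add on 12 = (1100)₂. Start with P = (3, 10) for the leading 1-bit.
double: tangent at (3, 10): λ = (3·3² + 0)/(2·10) ≡ 1/7. 7⁻¹ ≡ 2 (mod 13), so λ ≡ 1·2 ≡ 2.
  x = λ² - 3 - 3 = 4 - 6 ≡ 11; y = λ·(3 - 11) - 10 ≡ 0. → (11, 0)
add P: (11, 0) + (3, 10). λ = (10 - 0)/(3 - 11) ≡ 10/5 mod 13. 5⁻¹ ≡ 8 (mod 13), so λ ≡ 2.
  x = λ² - 11 - 3 = 4 - 14 ≡ 3; y = λ·(11 - 3) - 0 ≡ 3. → (3, 3)
double: tangent at (3, 3): λ = (3·3² + 0)/(2·3) ≡ 1/6. 6⁻¹ ≡ 11 (mod 13), so λ ≡ 1·11 ≡ 11.
  x = λ² - 3 - 3 = 121 - 6 ≡ 11; y = λ·(3 - 11) - 3 ≡ 0. → (11, 0)
double: (11, 0) + (11, 0): same x and y₁ ≡ -y₂, so the sum is O.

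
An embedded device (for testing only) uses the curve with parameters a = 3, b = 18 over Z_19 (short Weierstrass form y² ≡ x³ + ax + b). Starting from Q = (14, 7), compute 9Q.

(5, 5)

Repeated addition: build up to 9Q.
2Q: tangent at (14, 7): λ = (3·14² + 3)/(2·7) ≡ 2/14. 14⁻¹ ≡ 15 (mod 19), so λ ≡ 2·15 ≡ 11.
  x = λ² - 14 - 14 = 121 - 28 ≡ 17; y = λ·(14 - 17) - 7 ≡ 17. → (17, 17)
3Q: (17, 17) + (14, 7). λ = (7 - 17)/(14 - 17) ≡ 9/16 mod 19. 16⁻¹ ≡ 6 (mod 19), so λ ≡ 16.
  x = λ² - 17 - 14 = 256 - 31 ≡ 16; y = λ·(17 - 16) - 17 ≡ 18. → (16, 18)
4Q: (16, 18) + (14, 7). λ = (7 - 18)/(14 - 16) ≡ 8/17 mod 19. 17⁻¹ ≡ 9 (mod 19) since 17·9 = 153 ≡ 1, so λ ≡ 15.
  x = λ² - 16 - 14 = 225 - 30 ≡ 5; y = λ·(16 - 5) - 18 ≡ 14. → (5, 14)
5Q: (5, 14) + (14, 7). λ = (7 - 14)/(14 - 5) ≡ 12/9 mod 19. 9⁻¹ ≡ 17 (mod 19), so λ ≡ 14.
  x = λ² - 5 - 14 = 196 - 19 ≡ 6; y = λ·(5 - 6) - 14 ≡ 10. → (6, 10)
6Q: (6, 10) + (14, 7). λ = (7 - 10)/(14 - 6) ≡ 16/8 mod 19. 8⁻¹ ≡ 12 (mod 19), so λ ≡ 2.
  x = λ² - 6 - 14 = 4 - 20 ≡ 3; y = λ·(6 - 3) - 10 ≡ 15. → (3, 15)
7Q: (3, 15) + (14, 7). λ = (7 - 15)/(14 - 3) ≡ 11/11 mod 19. 11⁻¹ ≡ 7 (mod 19), so λ ≡ 1.
  x = λ² - 3 - 14 = 1 - 17 ≡ 3; y = λ·(3 - 3) - 15 ≡ 4. → (3, 4)
8Q: (3, 4) + (14, 7). λ = (7 - 4)/(14 - 3) ≡ 3/11 mod 19. 11⁻¹ ≡ 7 (mod 19) since 11·7 = 77 ≡ 1, so λ ≡ 2.
  x = λ² - 3 - 14 = 4 - 17 ≡ 6; y = λ·(3 - 6) - 4 ≡ 9. → (6, 9)
9Q: (6, 9) + (14, 7). λ = (7 - 9)/(14 - 6) ≡ 17/8 mod 19. 8⁻¹ ≡ 12 (mod 19) since 8·12 = 96 ≡ 1, so λ ≡ 14.
  x = λ² - 6 - 14 = 196 - 20 ≡ 5; y = λ·(6 - 5) - 9 ≡ 5. → (5, 5)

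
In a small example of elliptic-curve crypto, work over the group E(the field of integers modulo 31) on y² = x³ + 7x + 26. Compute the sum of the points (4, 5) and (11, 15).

(4, 5) + (11, 15). λ = (15 - 5)/(11 - 4) ≡ 10/7 mod 31. 7⁻¹ ≡ 9 (mod 31), so λ ≡ 28.
  x = λ² - 4 - 11 = 784 - 15 ≡ 25; y = λ·(4 - 25) - 5 ≡ 27. → (25, 27)

(25, 27)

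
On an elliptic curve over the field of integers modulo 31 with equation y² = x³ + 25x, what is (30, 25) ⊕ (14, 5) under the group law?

(30, 25) + (14, 5). λ = (5 - 25)/(14 - 30) ≡ 11/15 mod 31. 15⁻¹ ≡ 29 (mod 31), so λ ≡ 9.
  x = λ² - 30 - 14 = 81 - 44 ≡ 6; y = λ·(30 - 6) - 25 ≡ 5. → (6, 5)

(6, 5)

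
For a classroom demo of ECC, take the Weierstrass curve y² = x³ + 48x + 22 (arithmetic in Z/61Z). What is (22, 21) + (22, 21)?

(14, 12)

tangent at (22, 21): λ = (3·22² + 48)/(2·21) ≡ 36/42. 42⁻¹ ≡ 16 (mod 61), so λ ≡ 36·16 ≡ 27.
  x = λ² - 22 - 22 = 729 - 44 ≡ 14; y = λ·(22 - 14) - 21 ≡ 12. → (14, 12)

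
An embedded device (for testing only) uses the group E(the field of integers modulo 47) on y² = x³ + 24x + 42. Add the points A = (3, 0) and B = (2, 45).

(3, 0) + (2, 45). λ = (45 - 0)/(2 - 3) ≡ 45/46 mod 47. 46⁻¹ ≡ 46 (mod 47), so λ ≡ 2.
  x = λ² - 3 - 2 = 4 - 5 ≡ 46; y = λ·(3 - 46) - 0 ≡ 8. → (46, 8)

(46, 8)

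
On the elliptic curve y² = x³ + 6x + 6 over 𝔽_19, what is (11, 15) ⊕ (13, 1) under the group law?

(6, 7)

(11, 15) + (13, 1). λ = (1 - 15)/(13 - 11) ≡ 5/2 mod 19. 2⁻¹ ≡ 10 (mod 19), so λ ≡ 12.
  x = λ² - 11 - 13 = 144 - 24 ≡ 6; y = λ·(11 - 6) - 15 ≡ 7. → (6, 7)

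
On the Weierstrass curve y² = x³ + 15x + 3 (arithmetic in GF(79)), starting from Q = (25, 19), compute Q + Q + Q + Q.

Double-and-add on 4 = (100)₂. Start with Q = (25, 19) for the leading 1-bit.
double: tangent at (25, 19): λ = (3·25² + 15)/(2·19) ≡ 73/38. 38⁻¹ ≡ 52 (mod 79) since 38·52 = 1976 ≡ 1, so λ ≡ 73·52 ≡ 4.
  x = λ² - 25 - 25 = 16 - 50 ≡ 45; y = λ·(25 - 45) - 19 ≡ 59. → (45, 59)
double: tangent at (45, 59): λ = (3·45² + 15)/(2·59) ≡ 7/39. 39⁻¹ ≡ 77 (mod 79) since 39·77 = 3003 ≡ 1, so λ ≡ 7·77 ≡ 65.
  x = λ² - 45 - 45 = 4225 - 90 ≡ 27; y = λ·(45 - 27) - 59 ≡ 5. → (27, 5)

(27, 5)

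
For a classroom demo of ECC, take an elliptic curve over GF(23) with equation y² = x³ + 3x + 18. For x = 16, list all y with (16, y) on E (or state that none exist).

x³ + 3x + 18 = 4162 ≡ 22 (mod 23).
22 is a non-residue mod 23; no y exists.

none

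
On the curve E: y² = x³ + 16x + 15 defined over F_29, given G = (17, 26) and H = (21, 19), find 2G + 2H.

(23, 14)

First 2G:
Repeated addition: build up to 2G.
2G: tangent at (17, 26): λ = (3·17² + 16)/(2·26) ≡ 13/23. 23⁻¹ ≡ 24 (mod 29), so λ ≡ 13·24 ≡ 22.
  x = λ² - 17 - 17 = 484 - 34 ≡ 15; y = λ·(17 - 15) - 26 ≡ 18. → (15, 18)
2G = (15, 18).
Next 2H:
Repeated addition: build up to 2H.
2H: tangent at (21, 19): λ = (3·21² + 16)/(2·19) ≡ 5/9. 9⁻¹ ≡ 13 (mod 29) since 9·13 = 117 ≡ 1, so λ ≡ 5·13 ≡ 7.
  x = λ² - 21 - 21 = 49 - 42 ≡ 7; y = λ·(21 - 7) - 19 ≡ 21. → (7, 21)
2H = (7, 21).
Finally 2G + 2H:
(15, 18) + (7, 21). λ = (21 - 18)/(7 - 15) ≡ 3/21 mod 29. 21⁻¹ ≡ 18 (mod 29) since 21·18 = 378 ≡ 1, so λ ≡ 25.
  x = λ² - 15 - 7 = 625 - 22 ≡ 23; y = λ·(15 - 23) - 18 ≡ 14. → (23, 14)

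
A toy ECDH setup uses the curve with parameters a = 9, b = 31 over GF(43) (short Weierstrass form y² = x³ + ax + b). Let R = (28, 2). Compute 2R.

tangent at (28, 2): λ = (3·28² + 9)/(2·2) ≡ 39/4. 4⁻¹ ≡ 11 (mod 43), so λ ≡ 39·11 ≡ 42.
  x = λ² - 28 - 28 = 1764 - 56 ≡ 31; y = λ·(28 - 31) - 2 ≡ 1. → (31, 1)

(31, 1)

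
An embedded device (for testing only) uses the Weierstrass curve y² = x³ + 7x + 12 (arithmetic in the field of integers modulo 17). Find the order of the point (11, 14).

5

2P: tangent at (11, 14): λ = (3·11² + 7)/(2·14) ≡ 13/11. 11⁻¹ ≡ 14 (mod 17), so λ ≡ 13·14 ≡ 12.
  x = λ² - 11 - 11 = 144 - 22 ≡ 3; y = λ·(11 - 3) - 14 ≡ 14. → (3, 14)
3P: (3, 14) + (11, 14). λ = (14 - 14)/(11 - 3) ≡ 0/8 mod 17. 8⁻¹ ≡ 15 (mod 17), so λ ≡ 0.
  x = λ² - 3 - 11 = 0 - 14 ≡ 3; y = λ·(3 - 3) - 14 ≡ 3. → (3, 3)
4P: (3, 3) + (11, 14). λ = (14 - 3)/(11 - 3) ≡ 11/8 mod 17. 8⁻¹ ≡ 15 (mod 17), so λ ≡ 12.
  x = λ² - 3 - 11 = 144 - 14 ≡ 11; y = λ·(3 - 11) - 3 ≡ 3. → (11, 3)
5P: (11, 3) + (11, 14): same x and y₁ ≡ -y₂, so the sum is 𝒪.
5P = 𝒪, so the order is 5.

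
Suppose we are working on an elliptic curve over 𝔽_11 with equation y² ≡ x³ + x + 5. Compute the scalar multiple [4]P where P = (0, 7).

Repeated addition: build up to 4P.
2P: tangent at (0, 7): λ = (3·0² + 1)/(2·7) ≡ 1/3. 3⁻¹ ≡ 4 (mod 11), so λ ≡ 1·4 ≡ 4.
  x = λ² - 0 - 0 = 16 - 0 ≡ 5; y = λ·(0 - 5) - 7 ≡ 6. → (5, 6)
3P: (5, 6) + (0, 7). λ = (7 - 6)/(0 - 5) ≡ 1/6 mod 11. 6⁻¹ ≡ 2 (mod 11), so λ ≡ 2.
  x = λ² - 5 - 0 = 4 - 5 ≡ 10; y = λ·(5 - 10) - 6 ≡ 6. → (10, 6)
4P: (10, 6) + (0, 7). λ = (7 - 6)/(0 - 10) ≡ 1/1 mod 11. 1⁻¹ ≡ 1 (mod 11) since 1·1 = 1 ≡ 1, so λ ≡ 1.
  x = λ² - 10 - 0 = 1 - 10 ≡ 2; y = λ·(10 - 2) - 6 ≡ 2. → (2, 2)

(2, 2)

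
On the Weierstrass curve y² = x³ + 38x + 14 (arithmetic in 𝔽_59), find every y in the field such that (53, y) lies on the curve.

x³ + 38x + 14 = 150905 ≡ 42 (mod 59).
42 is a non-residue mod 59; no y exists.

none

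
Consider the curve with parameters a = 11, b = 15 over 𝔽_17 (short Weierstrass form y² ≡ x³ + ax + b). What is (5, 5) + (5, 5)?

(15, 11)

tangent at (5, 5): λ = (3·5² + 11)/(2·5) ≡ 1/10. 10⁻¹ ≡ 12 (mod 17), so λ ≡ 1·12 ≡ 12.
  x = λ² - 5 - 5 = 144 - 10 ≡ 15; y = λ·(5 - 15) - 5 ≡ 11. → (15, 11)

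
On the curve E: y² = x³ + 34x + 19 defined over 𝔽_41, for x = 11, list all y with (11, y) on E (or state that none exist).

17, 24

x³ + 34x + 19 = 1724 ≡ 2 (mod 41).
Square roots of 2 mod 41: 17 and 24 (since 17² = 289 ≡ 2).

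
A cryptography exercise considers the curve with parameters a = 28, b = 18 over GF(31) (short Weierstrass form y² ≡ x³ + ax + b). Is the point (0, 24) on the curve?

yes

y² = 24² ≡ 18; x³ + 28x + 18 = 18 ≡ 18 (mod 31). 18 = 18.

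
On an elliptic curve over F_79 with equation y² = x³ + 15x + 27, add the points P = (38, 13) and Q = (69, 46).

(38, 13) + (69, 46). λ = (46 - 13)/(69 - 38) ≡ 33/31 mod 79. 31⁻¹ ≡ 51 (mod 79), so λ ≡ 24.
  x = λ² - 38 - 69 = 576 - 107 ≡ 74; y = λ·(38 - 74) - 13 ≡ 71. → (74, 71)

(74, 71)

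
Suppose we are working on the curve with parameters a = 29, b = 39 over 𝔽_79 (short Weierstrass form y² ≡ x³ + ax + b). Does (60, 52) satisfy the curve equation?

y² = 52² ≡ 18; x³ + 29x + 39 = 217779 ≡ 55 (mod 79). 18 ≠ 55.

no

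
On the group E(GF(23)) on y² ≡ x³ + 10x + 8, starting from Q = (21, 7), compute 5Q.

Repeated addition: build up to 5Q.
2Q: tangent at (21, 7): λ = (3·21² + 10)/(2·7) ≡ 22/14. 14⁻¹ ≡ 5 (mod 23) since 14·5 = 70 ≡ 1, so λ ≡ 22·5 ≡ 18.
  x = λ² - 21 - 21 = 324 - 42 ≡ 6; y = λ·(21 - 6) - 7 ≡ 10. → (6, 10)
3Q: (6, 10) + (21, 7). λ = (7 - 10)/(21 - 6) ≡ 20/15 mod 23. 15⁻¹ ≡ 20 (mod 23), so λ ≡ 9.
  x = λ² - 6 - 21 = 81 - 27 ≡ 8; y = λ·(6 - 8) - 10 ≡ 18. → (8, 18)
4Q: (8, 18) + (21, 7). λ = (7 - 18)/(21 - 8) ≡ 12/13 mod 23. 13⁻¹ ≡ 16 (mod 23), so λ ≡ 8.
  x = λ² - 8 - 21 = 64 - 29 ≡ 12; y = λ·(8 - 12) - 18 ≡ 19. → (12, 19)
5Q: (12, 19) + (21, 7). λ = (7 - 19)/(21 - 12) ≡ 11/9 mod 23. 9⁻¹ ≡ 18 (mod 23) since 9·18 = 162 ≡ 1, so λ ≡ 14.
  x = λ² - 12 - 21 = 196 - 33 ≡ 2; y = λ·(12 - 2) - 19 ≡ 6. → (2, 6)

(2, 6)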